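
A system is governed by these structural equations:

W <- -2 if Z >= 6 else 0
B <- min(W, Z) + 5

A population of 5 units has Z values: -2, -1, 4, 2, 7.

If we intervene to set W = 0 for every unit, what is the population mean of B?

do(W=0) breaks W's dependence on Z. With W=0 fixed, B across the units is 3, 4, 5, 5, 5, mean 4.4.

4.4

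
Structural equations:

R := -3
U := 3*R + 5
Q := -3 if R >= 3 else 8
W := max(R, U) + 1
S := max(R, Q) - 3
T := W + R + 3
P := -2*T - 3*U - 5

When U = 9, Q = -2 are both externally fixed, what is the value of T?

10

Under do(U = 9, Q = -2), each intervened variable's structural equation is replaced by its fixed value.
W = max(R, U) + 1  [with R=-3, U=9]  = 10
T = W + R + 3  [with W=10, R=-3]  = 10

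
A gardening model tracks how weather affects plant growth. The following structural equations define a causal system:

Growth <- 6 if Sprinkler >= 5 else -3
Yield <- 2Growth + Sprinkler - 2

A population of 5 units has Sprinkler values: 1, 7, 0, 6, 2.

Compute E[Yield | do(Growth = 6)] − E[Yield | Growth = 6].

Under do(Growth=6), Growth's equation is replaced by Growth=6 for every unit. Per-unit Yield: 11, 17, 10, 16, 12. Mean = 13.2.
Conditioning on Growth=6 selects the 2 unit(s) with Sprinkler ∈ {7, 6}. Their Yield values: 17, 16. Mean = 16.5.
Difference = 13.2 − 16.5 = -3.3.

-3.3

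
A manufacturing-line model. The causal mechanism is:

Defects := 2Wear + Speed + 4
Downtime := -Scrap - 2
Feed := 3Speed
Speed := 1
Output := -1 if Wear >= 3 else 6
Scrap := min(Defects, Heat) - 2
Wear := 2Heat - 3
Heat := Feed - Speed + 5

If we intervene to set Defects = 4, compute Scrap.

2

The intervention breaks the incoming arrows to Defects: Defects := 2Wear + Speed + 4 no longer applies, and Defects = 4.
Feed = 3Speed  [with Speed=1]  = 3
Heat = Feed - Speed + 5  [with Feed=3, Speed=1]  = 7
Scrap = min(Defects, Heat) - 2  [with Defects=4, Heat=7]  = 2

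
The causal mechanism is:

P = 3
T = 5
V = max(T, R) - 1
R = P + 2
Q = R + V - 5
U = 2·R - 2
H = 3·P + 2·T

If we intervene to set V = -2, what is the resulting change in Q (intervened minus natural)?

-6

The intervention breaks the incoming arrows to V: V = max(T, R) - 1 no longer applies, and V = -2.
R = P + 2  [with P=3]  = 5
Q = R + V - 5  [with R=5, V=-2]  = -2
Without intervention: R = P + 2  [with P=3]  = 5; V = max(T, R) - 1  [with T=5, R=5]  = 4; Q = R + V - 5  [with R=5, V=4]  = 4.
Change = -2 − 4 = -6.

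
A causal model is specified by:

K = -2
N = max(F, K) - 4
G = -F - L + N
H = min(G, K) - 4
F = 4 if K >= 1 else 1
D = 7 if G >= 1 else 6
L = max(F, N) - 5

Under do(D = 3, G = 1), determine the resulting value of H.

Setting D = 3, G = 1 by intervention discards those variables' equations.
H = min(G, K) - 4  [with G=1, K=-2]  = -6

-6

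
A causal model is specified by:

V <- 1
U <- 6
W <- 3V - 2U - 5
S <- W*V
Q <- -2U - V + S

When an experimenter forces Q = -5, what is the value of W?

-14

do(Q=-5) replaces the equation Q <- -2U - V + S with the constant Q = -5.
W is not downstream of the intervention, so its value is determined by the original equations.
W = 3V - 2U - 5  [with V=1, U=6]  = -14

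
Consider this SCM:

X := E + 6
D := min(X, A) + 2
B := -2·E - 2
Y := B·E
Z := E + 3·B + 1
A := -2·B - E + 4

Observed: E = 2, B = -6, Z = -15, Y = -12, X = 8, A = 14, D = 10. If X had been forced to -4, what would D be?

Under do(X=-4), the mechanism X := E + 6 is discarded; X is fixed at -4.
B = -2·E - 2  [with E=2]  = -6
A = -2·B - E + 4  [with B=-6, E=2]  = 14
D = min(X, A) + 2  [with X=-4, A=14]  = -2

-2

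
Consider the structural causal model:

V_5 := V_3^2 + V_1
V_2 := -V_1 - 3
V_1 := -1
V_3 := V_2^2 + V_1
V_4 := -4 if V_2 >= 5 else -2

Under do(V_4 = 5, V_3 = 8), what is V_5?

63

The joint intervention fixes V_4 = 5, V_3 = 8, removing each variable's own equation.
V_5 = V_3^2 + V_1  [with V_3=8, V_1=-1]  = 63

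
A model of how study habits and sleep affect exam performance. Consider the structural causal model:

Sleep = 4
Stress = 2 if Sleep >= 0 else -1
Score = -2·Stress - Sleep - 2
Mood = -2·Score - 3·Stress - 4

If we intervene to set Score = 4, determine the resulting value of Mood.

The intervention breaks the incoming arrows to Score: Score = -2·Stress - Sleep - 2 no longer applies, and Score = 4.
Stress = 2 if Sleep >= 0 else -1  [with Sleep=4]  = 2
Mood = -2·Score - 3·Stress - 4  [with Score=4, Stress=2]  = -18

-18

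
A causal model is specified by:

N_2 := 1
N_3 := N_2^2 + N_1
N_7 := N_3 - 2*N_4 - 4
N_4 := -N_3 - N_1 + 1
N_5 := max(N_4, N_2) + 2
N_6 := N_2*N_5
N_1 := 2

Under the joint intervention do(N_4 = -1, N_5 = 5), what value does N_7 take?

Under do(N_4 = -1, N_5 = 5), each intervened variable's structural equation is replaced by its fixed value.
N_3 = N_2^2 + N_1  [with N_2=1, N_1=2]  = 3
N_7 = N_3 - 2*N_4 - 4  [with N_3=3, N_4=-1]  = 1

1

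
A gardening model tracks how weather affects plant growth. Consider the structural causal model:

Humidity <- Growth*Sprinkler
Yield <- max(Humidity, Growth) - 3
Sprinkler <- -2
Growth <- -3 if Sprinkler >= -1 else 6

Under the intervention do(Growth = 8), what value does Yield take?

5

Under do(Growth=8), the mechanism Growth <- -3 if Sprinkler >= -1 else 6 is discarded; Growth is fixed at 8.
Humidity = Growth*Sprinkler  [with Growth=8, Sprinkler=-2]  = -16
Yield = max(Humidity, Growth) - 3  [with Humidity=-16, Growth=8]  = 5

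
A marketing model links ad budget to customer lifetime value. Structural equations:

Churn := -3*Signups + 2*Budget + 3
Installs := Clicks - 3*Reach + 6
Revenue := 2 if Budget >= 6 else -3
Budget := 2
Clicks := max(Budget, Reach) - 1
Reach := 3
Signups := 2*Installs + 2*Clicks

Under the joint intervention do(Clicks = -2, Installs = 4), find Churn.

-5

Setting Clicks = -2, Installs = 4 by intervention discards those variables' equations.
Signups = 2*Installs + 2*Clicks  [with Installs=4, Clicks=-2]  = 4
Churn = -3*Signups + 2*Budget + 3  [with Signups=4, Budget=2]  = -5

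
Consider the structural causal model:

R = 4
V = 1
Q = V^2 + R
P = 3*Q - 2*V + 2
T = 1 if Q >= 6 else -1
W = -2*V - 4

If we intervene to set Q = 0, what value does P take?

The intervention breaks the incoming arrows to Q: Q = V^2 + R no longer applies, and Q = 0.
P = 3*Q - 2*V + 2  [with Q=0, V=1]  = 0

0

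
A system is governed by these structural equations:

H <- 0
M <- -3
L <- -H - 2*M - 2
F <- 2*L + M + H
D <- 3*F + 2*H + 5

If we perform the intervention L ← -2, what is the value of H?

Under do(L=-2), the mechanism L <- -H - 2*M - 2 is discarded; L is fixed at -2.
H is not downstream of the intervention, so its value is determined by the original equations.

0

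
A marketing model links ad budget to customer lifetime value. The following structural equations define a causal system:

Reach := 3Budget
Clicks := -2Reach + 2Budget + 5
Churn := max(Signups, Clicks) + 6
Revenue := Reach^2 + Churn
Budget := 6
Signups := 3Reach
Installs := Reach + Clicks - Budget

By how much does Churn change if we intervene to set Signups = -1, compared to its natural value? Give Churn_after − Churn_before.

-55

The intervention breaks the incoming arrows to Signups: Signups := 3Reach no longer applies, and Signups = -1.
Reach = 3Budget  [with Budget=6]  = 18
Clicks = -2Reach + 2Budget + 5  [with Reach=18, Budget=6]  = -19
Churn = max(Signups, Clicks) + 6  [with Signups=-1, Clicks=-19]  = 5
Without intervention: Reach = 3Budget  [with Budget=6]  = 18; Clicks = -2Reach + 2Budget + 5  [with Reach=18, Budget=6]  = -19; Signups = 3Reach  [with Reach=18]  = 54; Churn = max(Signups, Clicks) + 6  [with Signups=54, Clicks=-19]  = 60.
Change = 5 − 60 = -55.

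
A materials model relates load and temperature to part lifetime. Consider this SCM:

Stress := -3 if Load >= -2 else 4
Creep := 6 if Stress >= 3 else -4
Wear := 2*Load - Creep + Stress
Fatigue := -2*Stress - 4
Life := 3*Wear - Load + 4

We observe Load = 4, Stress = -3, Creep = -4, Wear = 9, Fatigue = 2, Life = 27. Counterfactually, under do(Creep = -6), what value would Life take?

33

The intervention breaks the incoming arrows to Creep: Creep := 6 if Stress >= 3 else -4 no longer applies, and Creep = -6.
Stress = -3 if Load >= -2 else 4  [with Load=4]  = -3
Wear = 2*Load - Creep + Stress  [with Load=4, Creep=-6, Stress=-3]  = 11
Life = 3*Wear - Load + 4  [with Wear=11, Load=4]  = 33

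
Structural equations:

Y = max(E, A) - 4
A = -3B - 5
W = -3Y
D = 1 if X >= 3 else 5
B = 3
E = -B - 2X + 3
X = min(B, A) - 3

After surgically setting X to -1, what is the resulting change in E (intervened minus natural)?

-32

do(X=-1) replaces the equation X = min(B, A) - 3 with the constant X = -1.
E = -B - 2X + 3  [with B=3, X=-1]  = 2
Without intervention: A = -3B - 5  [with B=3]  = -14; X = min(B, A) - 3  [with B=3, A=-14]  = -17; E = -B - 2X + 3  [with B=3, X=-17]  = 34.
Change = 2 − 34 = -32.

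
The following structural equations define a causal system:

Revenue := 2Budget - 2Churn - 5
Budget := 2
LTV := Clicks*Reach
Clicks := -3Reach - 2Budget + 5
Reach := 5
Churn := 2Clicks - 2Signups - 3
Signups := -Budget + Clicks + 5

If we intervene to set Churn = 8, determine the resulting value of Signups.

The intervention breaks the incoming arrows to Churn: Churn := 2Clicks - 2Signups - 3 no longer applies, and Churn = 8.
Since Signups is not a descendant of the intervened variable, it is unaffected.
Clicks = -3Reach - 2Budget + 5  [with Reach=5, Budget=2]  = -14
Signups = -Budget + Clicks + 5  [with Budget=2, Clicks=-14]  = -11

-11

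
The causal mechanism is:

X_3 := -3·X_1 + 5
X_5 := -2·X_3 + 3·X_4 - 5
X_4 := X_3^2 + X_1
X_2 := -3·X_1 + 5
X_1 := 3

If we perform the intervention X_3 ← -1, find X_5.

do(X_3=-1) replaces the equation X_3 := -3·X_1 + 5 with the constant X_3 = -1.
X_4 = X_3^2 + X_1  [with X_3=-1, X_1=3]  = 4
X_5 = -2·X_3 + 3·X_4 - 5  [with X_3=-1, X_4=4]  = 9

9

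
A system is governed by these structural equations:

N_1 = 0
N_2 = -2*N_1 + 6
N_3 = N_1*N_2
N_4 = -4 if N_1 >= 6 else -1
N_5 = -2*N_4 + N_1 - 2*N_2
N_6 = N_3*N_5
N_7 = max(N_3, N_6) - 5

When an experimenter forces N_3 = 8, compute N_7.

The intervention breaks the incoming arrows to N_3: N_3 = N_1*N_2 no longer applies, and N_3 = 8.
N_2 = -2*N_1 + 6  [with N_1=0]  = 6
N_4 = -4 if N_1 >= 6 else -1  [with N_1=0]  = -1
N_5 = -2*N_4 + N_1 - 2*N_2  [with N_4=-1, N_1=0, N_2=6]  = -10
N_6 = N_3*N_5  [with N_3=8, N_5=-10]  = -80
N_7 = max(N_3, N_6) - 5  [with N_3=8, N_6=-80]  = 3

3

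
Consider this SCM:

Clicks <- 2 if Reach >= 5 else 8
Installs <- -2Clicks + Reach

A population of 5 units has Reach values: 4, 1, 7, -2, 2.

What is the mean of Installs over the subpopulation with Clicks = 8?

Observing Clicks=8 restricts to units where Clicks's equation naturally yields 8: Reach ∈ {4, 1, -2, 2}. In that subpopulation Installs = -12, -15, -18, -14, mean -14.75.

-14.75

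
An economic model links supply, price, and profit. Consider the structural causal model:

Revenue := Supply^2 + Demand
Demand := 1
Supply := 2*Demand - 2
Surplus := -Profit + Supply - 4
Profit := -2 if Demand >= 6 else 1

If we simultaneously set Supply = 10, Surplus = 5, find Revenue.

101

Under do(Supply = 10, Surplus = 5), each intervened variable's structural equation is replaced by its fixed value.
Revenue = Supply^2 + Demand  [with Supply=10, Demand=1]  = 101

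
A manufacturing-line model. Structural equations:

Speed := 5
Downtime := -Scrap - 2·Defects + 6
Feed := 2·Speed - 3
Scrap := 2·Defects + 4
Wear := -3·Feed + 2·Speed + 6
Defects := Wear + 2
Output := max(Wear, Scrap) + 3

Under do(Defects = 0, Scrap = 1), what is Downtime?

Under do(Defects = 0, Scrap = 1), each intervened variable's structural equation is replaced by its fixed value.
Downtime = -Scrap - 2·Defects + 6  [with Scrap=1, Defects=0]  = 5

5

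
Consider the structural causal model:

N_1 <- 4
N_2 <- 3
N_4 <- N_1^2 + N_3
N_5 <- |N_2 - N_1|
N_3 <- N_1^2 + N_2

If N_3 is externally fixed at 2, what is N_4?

18

The intervention breaks the incoming arrows to N_3: N_3 <- N_1^2 + N_2 no longer applies, and N_3 = 2.
N_4 = N_1^2 + N_3  [with N_1=4, N_3=2]  = 18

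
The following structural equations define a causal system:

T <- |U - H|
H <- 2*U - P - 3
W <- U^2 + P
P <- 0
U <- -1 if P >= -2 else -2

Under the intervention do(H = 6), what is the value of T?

7

Intervening sets H = 6 and removes its equation (H <- 2*U - P - 3).
U = -1 if P >= -2 else -2  [with P=0]  = -1
T = |U - H|  [with U=-1, H=6]  = 7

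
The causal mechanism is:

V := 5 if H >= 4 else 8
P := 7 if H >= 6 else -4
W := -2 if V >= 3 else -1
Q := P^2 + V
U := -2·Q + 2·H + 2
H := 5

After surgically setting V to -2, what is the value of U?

The intervention breaks the incoming arrows to V: V := 5 if H >= 4 else 8 no longer applies, and V = -2.
P = 7 if H >= 6 else -4  [with H=5]  = -4
Q = P^2 + V  [with P=-4, V=-2]  = 14
U = -2·Q + 2·H + 2  [with Q=14, H=5]  = -16

-16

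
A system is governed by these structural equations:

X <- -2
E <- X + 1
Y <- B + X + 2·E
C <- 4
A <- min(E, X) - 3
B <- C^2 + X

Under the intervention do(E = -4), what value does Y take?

do(E=-4) replaces the equation E <- X + 1 with the constant E = -4.
B = C^2 + X  [with C=4, X=-2]  = 14
Y = B + X + 2·E  [with B=14, X=-2, E=-4]  = 4

4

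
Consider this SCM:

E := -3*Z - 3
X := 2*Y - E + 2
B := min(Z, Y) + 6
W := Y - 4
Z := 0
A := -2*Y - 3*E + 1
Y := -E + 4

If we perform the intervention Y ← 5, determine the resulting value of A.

0

The intervention breaks the incoming arrows to Y: Y := -E + 4 no longer applies, and Y = 5.
E = -3*Z - 3  [with Z=0]  = -3
A = -2*Y - 3*E + 1  [with Y=5, E=-3]  = 0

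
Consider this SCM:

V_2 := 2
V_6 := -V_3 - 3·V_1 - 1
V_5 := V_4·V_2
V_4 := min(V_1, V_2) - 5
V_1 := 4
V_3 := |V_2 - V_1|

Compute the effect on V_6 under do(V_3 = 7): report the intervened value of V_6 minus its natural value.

-5

The intervention breaks the incoming arrows to V_3: V_3 := |V_2 - V_1| no longer applies, and V_3 = 7.
V_6 = -V_3 - 3·V_1 - 1  [with V_3=7, V_1=4]  = -20
Without intervention: V_3 = |V_2 - V_1|  [with V_2=2, V_1=4]  = 2; V_6 = -V_3 - 3·V_1 - 1  [with V_3=2, V_1=4]  = -15.
Change = -20 − (-15) = -5.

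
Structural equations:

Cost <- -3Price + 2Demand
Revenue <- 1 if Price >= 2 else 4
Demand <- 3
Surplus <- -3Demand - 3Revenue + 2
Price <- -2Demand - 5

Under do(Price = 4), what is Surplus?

-10

do(Price=4) replaces the equation Price <- -2Demand - 5 with the constant Price = 4.
Revenue = 1 if Price >= 2 else 4  [with Price=4]  = 1
Surplus = -3Demand - 3Revenue + 2  [with Demand=3, Revenue=1]  = -10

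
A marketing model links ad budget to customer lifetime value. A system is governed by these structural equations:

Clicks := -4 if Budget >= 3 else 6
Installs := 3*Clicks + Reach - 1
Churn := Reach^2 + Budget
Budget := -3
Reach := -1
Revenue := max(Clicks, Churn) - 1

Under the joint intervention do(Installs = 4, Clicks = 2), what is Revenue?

The joint intervention fixes Installs = 4, Clicks = 2, removing each variable's own equation.
Churn = Reach^2 + Budget  [with Reach=-1, Budget=-3]  = -2
Revenue = max(Clicks, Churn) - 1  [with Clicks=2, Churn=-2]  = 1

1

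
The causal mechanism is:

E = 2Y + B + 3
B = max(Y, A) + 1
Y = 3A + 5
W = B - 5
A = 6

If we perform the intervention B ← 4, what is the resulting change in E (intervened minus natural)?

-20

The intervention breaks the incoming arrows to B: B = max(Y, A) + 1 no longer applies, and B = 4.
Y = 3A + 5  [with A=6]  = 23
E = 2Y + B + 3  [with Y=23, B=4]  = 53
Without intervention: Y = 3A + 5  [with A=6]  = 23; B = max(Y, A) + 1  [with Y=23, A=6]  = 24; E = 2Y + B + 3  [with Y=23, B=24]  = 73.
Change = 53 − 73 = -20.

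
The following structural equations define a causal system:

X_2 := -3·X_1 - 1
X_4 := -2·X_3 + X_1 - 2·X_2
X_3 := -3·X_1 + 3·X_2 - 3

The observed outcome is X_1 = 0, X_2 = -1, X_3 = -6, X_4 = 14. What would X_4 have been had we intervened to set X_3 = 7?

The intervention breaks the incoming arrows to X_3: X_3 := -3·X_1 + 3·X_2 - 3 no longer applies, and X_3 = 7.
X_2 = -3·X_1 - 1  [with X_1=0]  = -1
X_4 = -2·X_3 + X_1 - 2·X_2  [with X_3=7, X_1=0, X_2=-1]  = -12

-12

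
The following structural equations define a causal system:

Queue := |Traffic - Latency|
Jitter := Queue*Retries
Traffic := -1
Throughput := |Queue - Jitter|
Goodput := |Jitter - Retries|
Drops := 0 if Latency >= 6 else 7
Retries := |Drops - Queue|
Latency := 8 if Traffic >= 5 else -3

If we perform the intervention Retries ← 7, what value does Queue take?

2

do(Retries=7) replaces the equation Retries := |Drops - Queue| with the constant Retries = 7.
Queue is not downstream of the intervention, so its value is determined by the original equations.
Latency = 8 if Traffic >= 5 else -3  [with Traffic=-1]  = -3
Queue = |Traffic - Latency|  [with Traffic=-1, Latency=-3]  = 2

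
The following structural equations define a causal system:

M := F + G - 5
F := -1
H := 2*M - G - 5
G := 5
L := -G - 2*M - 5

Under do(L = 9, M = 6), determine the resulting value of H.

The joint intervention fixes L = 9, M = 6, removing each variable's own equation.
H = 2*M - G - 5  [with M=6, G=5]  = 2

2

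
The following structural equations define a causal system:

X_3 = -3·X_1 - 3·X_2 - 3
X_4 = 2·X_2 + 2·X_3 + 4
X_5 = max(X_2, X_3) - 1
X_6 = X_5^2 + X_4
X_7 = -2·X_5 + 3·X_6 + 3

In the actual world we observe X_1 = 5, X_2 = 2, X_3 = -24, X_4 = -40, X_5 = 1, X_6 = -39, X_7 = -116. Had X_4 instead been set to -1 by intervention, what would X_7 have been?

The intervention breaks the incoming arrows to X_4: X_4 = 2·X_2 + 2·X_3 + 4 no longer applies, and X_4 = -1.
X_3 = -3·X_1 - 3·X_2 - 3  [with X_1=5, X_2=2]  = -24
X_5 = max(X_2, X_3) - 1  [with X_2=2, X_3=-24]  = 1
X_6 = X_5^2 + X_4  [with X_5=1, X_4=-1]  = 0
X_7 = -2·X_5 + 3·X_6 + 3  [with X_5=1, X_6=0]  = 1

1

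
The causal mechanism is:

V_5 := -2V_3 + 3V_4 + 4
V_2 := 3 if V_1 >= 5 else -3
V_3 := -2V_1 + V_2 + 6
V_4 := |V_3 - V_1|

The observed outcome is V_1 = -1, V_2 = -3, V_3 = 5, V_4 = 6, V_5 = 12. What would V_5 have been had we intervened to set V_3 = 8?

do(V_3=8) replaces the equation V_3 := -2V_1 + V_2 + 6 with the constant V_3 = 8.
V_4 = |V_3 - V_1|  [with V_3=8, V_1=-1]  = 9
V_5 = -2V_3 + 3V_4 + 4  [with V_3=8, V_4=9]  = 15

15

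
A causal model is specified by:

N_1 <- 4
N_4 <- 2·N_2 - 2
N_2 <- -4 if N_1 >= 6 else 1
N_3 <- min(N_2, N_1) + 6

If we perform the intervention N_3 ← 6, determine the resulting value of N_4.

0

The intervention breaks the incoming arrows to N_3: N_3 <- min(N_2, N_1) + 6 no longer applies, and N_3 = 6.
N_4 is not downstream of the intervention, so its value is determined by the original equations.
N_2 = -4 if N_1 >= 6 else 1  [with N_1=4]  = 1
N_4 = 2·N_2 - 2  [with N_2=1]  = 0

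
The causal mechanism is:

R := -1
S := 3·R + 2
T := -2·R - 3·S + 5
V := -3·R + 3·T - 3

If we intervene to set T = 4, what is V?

The intervention breaks the incoming arrows to T: T := -2·R - 3·S + 5 no longer applies, and T = 4.
V = -3·R + 3·T - 3  [with R=-1, T=4]  = 12

12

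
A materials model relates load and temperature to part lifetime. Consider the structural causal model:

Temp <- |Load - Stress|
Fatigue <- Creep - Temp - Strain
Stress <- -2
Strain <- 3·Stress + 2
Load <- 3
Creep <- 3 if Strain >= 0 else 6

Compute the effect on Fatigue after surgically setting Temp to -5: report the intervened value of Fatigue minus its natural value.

10

Under do(Temp=-5), the mechanism Temp <- |Load - Stress| is discarded; Temp is fixed at -5.
Strain = 3·Stress + 2  [with Stress=-2]  = -4
Creep = 3 if Strain >= 0 else 6  [with Strain=-4]  = 6
Fatigue = Creep - Temp - Strain  [with Creep=6, Temp=-5, Strain=-4]  = 15
Without intervention: Strain = 3·Stress + 2  [with Stress=-2]  = -4; Temp = |Load - Stress|  [with Load=3, Stress=-2]  = 5; Creep = 3 if Strain >= 0 else 6  [with Strain=-4]  = 6; Fatigue = Creep - Temp - Strain  [with Creep=6, Temp=5, Strain=-4]  = 5.
Change = 15 − 5 = 10.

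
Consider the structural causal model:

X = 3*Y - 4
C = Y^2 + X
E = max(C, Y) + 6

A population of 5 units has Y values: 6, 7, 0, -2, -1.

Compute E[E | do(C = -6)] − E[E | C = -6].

Every unit gets C=-6 under the intervention. E values become 12, 13, 6, 4, 5; E[E|do(C=-6)] = 8.
E[E|C=-6] averages over only the 2 units with C=-6 (Y = -2, -1): E = 4, 5, mean 4.5.
Difference = 8 − 4.5 = 3.5.

3.5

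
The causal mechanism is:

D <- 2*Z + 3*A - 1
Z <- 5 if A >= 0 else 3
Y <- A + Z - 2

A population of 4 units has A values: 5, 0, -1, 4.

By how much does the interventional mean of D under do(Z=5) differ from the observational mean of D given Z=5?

do(Z=5) breaks Z's dependence on A. With Z=5 fixed, D across the units is 24, 9, 6, 21, mean 15.
Observing Z=5 restricts to units where Z's equation naturally yields 5: A ∈ {5, 0, 4}. In that subpopulation D = 24, 9, 21, mean 18.
Difference = 15 − 18 = -3.

-3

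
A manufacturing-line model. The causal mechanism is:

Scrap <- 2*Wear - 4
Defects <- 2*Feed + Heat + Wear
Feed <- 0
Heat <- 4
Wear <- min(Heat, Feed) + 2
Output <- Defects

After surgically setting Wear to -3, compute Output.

1

The intervention breaks the incoming arrows to Wear: Wear <- min(Heat, Feed) + 2 no longer applies, and Wear = -3.
Defects = 2*Feed + Heat + Wear  [with Feed=0, Heat=4, Wear=-3]  = 1
Output = Defects  [with Defects=1]  = 1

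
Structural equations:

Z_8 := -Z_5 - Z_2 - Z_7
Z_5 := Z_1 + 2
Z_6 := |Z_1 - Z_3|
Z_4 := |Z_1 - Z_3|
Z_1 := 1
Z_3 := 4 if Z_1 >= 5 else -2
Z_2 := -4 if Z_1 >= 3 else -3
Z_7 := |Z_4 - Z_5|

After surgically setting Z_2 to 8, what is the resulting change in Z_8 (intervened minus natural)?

-11

do(Z_2=8) replaces the equation Z_2 := -4 if Z_1 >= 3 else -3 with the constant Z_2 = 8.
Z_3 = 4 if Z_1 >= 5 else -2  [with Z_1=1]  = -2
Z_4 = |Z_1 - Z_3|  [with Z_1=1, Z_3=-2]  = 3
Z_5 = Z_1 + 2  [with Z_1=1]  = 3
Z_7 = |Z_4 - Z_5|  [with Z_4=3, Z_5=3]  = 0
Z_8 = -Z_5 - Z_2 - Z_7  [with Z_5=3, Z_2=8, Z_7=0]  = -11
Without intervention: Z_2 = -4 if Z_1 >= 3 else -3  [with Z_1=1]  = -3; Z_3 = 4 if Z_1 >= 5 else -2  [with Z_1=1]  = -2; Z_4 = |Z_1 - Z_3|  [with Z_1=1, Z_3=-2]  = 3; Z_5 = Z_1 + 2  [with Z_1=1]  = 3; Z_7 = |Z_4 - Z_5|  [with Z_4=3, Z_5=3]  = 0; Z_8 = -Z_5 - Z_2 - Z_7  [with Z_5=3, Z_2=-3, Z_7=0]  = 0.
Change = -11 − 0 = -11.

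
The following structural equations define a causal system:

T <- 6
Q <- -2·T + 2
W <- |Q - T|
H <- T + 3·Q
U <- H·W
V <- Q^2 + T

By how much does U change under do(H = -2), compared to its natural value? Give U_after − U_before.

352

Intervening sets H = -2 and removes its equation (H <- T + 3·Q).
Q = -2·T + 2  [with T=6]  = -10
W = |Q - T|  [with Q=-10, T=6]  = 16
U = H·W  [with H=-2, W=16]  = -32
Without intervention: Q = -2·T + 2  [with T=6]  = -10; W = |Q - T|  [with Q=-10, T=6]  = 16; H = T + 3·Q  [with T=6, Q=-10]  = -24; U = H·W  [with H=-24, W=16]  = -384.
Change = -32 − (-384) = 352.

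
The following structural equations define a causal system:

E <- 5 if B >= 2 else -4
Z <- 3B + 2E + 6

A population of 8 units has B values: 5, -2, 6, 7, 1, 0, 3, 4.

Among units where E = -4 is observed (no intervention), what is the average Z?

Observing E=-4 restricts to units where E's equation naturally yields -4: B ∈ {-2, 1, 0}. In that subpopulation Z = -8, 1, -2, mean -3.

-3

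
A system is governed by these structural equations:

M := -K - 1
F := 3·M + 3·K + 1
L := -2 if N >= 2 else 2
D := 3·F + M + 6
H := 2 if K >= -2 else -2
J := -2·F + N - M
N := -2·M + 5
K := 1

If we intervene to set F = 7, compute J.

-3

Intervening sets F = 7 and removes its equation (F := 3·M + 3·K + 1).
M = -K - 1  [with K=1]  = -2
N = -2·M + 5  [with M=-2]  = 9
J = -2·F + N - M  [with F=7, N=9, M=-2]  = -3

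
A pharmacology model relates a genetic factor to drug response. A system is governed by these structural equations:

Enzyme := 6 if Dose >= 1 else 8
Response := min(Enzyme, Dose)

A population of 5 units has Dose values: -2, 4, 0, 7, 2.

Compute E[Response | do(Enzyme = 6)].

do(Enzyme=6) breaks Enzyme's dependence on Dose. With Enzyme=6 fixed, Response across the units is -2, 4, 0, 6, 2, mean 2.

2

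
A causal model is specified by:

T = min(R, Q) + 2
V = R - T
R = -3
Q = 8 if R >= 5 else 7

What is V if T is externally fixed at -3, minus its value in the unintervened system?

The intervention breaks the incoming arrows to T: T = min(R, Q) + 2 no longer applies, and T = -3.
V = R - T  [with R=-3, T=-3]  = 0
Without intervention: Q = 8 if R >= 5 else 7  [with R=-3]  = 7; T = min(R, Q) + 2  [with R=-3, Q=7]  = -1; V = R - T  [with R=-3, T=-1]  = -2.
Change = 0 − (-2) = 2.

2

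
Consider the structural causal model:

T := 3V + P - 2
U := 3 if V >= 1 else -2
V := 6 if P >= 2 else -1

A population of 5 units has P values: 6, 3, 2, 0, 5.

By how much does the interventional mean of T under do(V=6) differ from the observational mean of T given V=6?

The intervention sets V=6 in all 5 units regardless of P. Recomputing T per unit gives 22, 19, 18, 16, 21; average 19.2.
Conditioning on V=6 selects the 4 unit(s) with P ∈ {6, 3, 2, 5}. Their T values: 22, 19, 18, 21. Mean = 20.
Difference = 19.2 − 20 = -0.8.

-0.8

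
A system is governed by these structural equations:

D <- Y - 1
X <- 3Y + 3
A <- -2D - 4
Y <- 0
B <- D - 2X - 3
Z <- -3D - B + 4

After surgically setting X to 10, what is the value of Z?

31

Under do(X=10), the mechanism X <- 3Y + 3 is discarded; X is fixed at 10.
D = Y - 1  [with Y=0]  = -1
B = D - 2X - 3  [with D=-1, X=10]  = -24
Z = -3D - B + 4  [with D=-1, B=-24]  = 31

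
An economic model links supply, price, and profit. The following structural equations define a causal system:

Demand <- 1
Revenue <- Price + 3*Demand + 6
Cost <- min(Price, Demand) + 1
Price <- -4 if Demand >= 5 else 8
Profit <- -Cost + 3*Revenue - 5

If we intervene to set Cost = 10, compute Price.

8

Under do(Cost=10), the mechanism Cost <- min(Price, Demand) + 1 is discarded; Cost is fixed at 10.
Since Price is not a descendant of the intervened variable, it is unaffected.
Price = -4 if Demand >= 5 else 8  [with Demand=1]  = 8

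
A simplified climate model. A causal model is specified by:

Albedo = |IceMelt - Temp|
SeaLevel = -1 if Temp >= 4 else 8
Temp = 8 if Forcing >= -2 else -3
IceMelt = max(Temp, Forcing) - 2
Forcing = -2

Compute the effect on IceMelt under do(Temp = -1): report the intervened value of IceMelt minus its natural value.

-9

The intervention breaks the incoming arrows to Temp: Temp = 8 if Forcing >= -2 else -3 no longer applies, and Temp = -1.
IceMelt = max(Temp, Forcing) - 2  [with Temp=-1, Forcing=-2]  = -3
Without intervention: Temp = 8 if Forcing >= -2 else -3  [with Forcing=-2]  = 8; IceMelt = max(Temp, Forcing) - 2  [with Temp=8, Forcing=-2]  = 6.
Change = -3 − 6 = -9.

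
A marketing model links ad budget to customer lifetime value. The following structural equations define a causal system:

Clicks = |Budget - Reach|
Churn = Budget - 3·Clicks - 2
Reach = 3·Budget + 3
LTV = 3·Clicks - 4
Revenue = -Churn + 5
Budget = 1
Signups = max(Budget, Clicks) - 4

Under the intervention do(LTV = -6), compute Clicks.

5

Intervening sets LTV = -6 and removes its equation (LTV = 3·Clicks - 4).
Clicks is not downstream of the intervention, so its value is determined by the original equations.
Reach = 3·Budget + 3  [with Budget=1]  = 6
Clicks = |Budget - Reach|  [with Budget=1, Reach=6]  = 5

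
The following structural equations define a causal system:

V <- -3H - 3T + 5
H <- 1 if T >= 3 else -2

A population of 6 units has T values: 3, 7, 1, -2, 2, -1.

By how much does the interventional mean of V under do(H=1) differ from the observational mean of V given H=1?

10

Every unit gets H=1 under the intervention. V values become -7, -19, -1, 8, -4, 5; E[V|do(H=1)] = -3.
Observing H=1 restricts to units where H's equation naturally yields 1: T ∈ {3, 7}. In that subpopulation V = -7, -19, mean -13.
Difference = -3 − (-13) = 10.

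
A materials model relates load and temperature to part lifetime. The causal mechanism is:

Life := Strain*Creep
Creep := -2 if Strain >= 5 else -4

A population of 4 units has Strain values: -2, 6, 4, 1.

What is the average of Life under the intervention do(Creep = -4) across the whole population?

Under do(Creep=-4), Creep's equation is replaced by Creep=-4 for every unit. Per-unit Life: 8, -24, -16, -4. Mean = -9.

-9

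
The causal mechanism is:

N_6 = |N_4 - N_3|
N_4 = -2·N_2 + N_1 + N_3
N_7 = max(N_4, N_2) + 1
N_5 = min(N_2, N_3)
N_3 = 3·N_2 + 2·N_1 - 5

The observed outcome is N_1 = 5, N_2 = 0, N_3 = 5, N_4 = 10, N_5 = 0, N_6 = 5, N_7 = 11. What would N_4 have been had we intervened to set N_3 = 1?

6

The intervention breaks the incoming arrows to N_3: N_3 = 3·N_2 + 2·N_1 - 5 no longer applies, and N_3 = 1.
N_4 = -2·N_2 + N_1 + N_3  [with N_2=0, N_1=5, N_3=1]  = 6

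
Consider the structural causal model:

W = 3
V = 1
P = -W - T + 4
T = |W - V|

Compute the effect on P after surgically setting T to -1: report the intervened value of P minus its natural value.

The intervention breaks the incoming arrows to T: T = |W - V| no longer applies, and T = -1.
P = -W - T + 4  [with W=3, T=-1]  = 2
Without intervention: T = |W - V|  [with W=3, V=1]  = 2; P = -W - T + 4  [with W=3, T=2]  = -1.
Change = 2 − (-1) = 3.

3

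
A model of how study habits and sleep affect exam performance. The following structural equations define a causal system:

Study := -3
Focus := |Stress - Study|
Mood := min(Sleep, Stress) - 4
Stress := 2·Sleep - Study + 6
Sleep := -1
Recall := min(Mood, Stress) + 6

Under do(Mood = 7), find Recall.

13

The intervention breaks the incoming arrows to Mood: Mood := min(Sleep, Stress) - 4 no longer applies, and Mood = 7.
Stress = 2·Sleep - Study + 6  [with Sleep=-1, Study=-3]  = 7
Recall = min(Mood, Stress) + 6  [with Mood=7, Stress=7]  = 13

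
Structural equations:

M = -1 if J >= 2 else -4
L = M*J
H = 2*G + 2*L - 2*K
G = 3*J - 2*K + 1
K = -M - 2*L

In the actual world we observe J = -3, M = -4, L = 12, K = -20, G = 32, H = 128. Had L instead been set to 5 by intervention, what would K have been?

-6

The intervention breaks the incoming arrows to L: L = M*J no longer applies, and L = 5.
M = -1 if J >= 2 else -4  [with J=-3]  = -4
K = -M - 2*L  [with M=-4, L=5]  = -6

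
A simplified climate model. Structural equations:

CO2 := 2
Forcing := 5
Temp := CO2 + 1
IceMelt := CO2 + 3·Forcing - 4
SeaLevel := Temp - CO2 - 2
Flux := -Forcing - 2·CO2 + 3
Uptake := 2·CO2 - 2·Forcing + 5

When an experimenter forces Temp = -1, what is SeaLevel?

do(Temp=-1) replaces the equation Temp := CO2 + 1 with the constant Temp = -1.
SeaLevel = Temp - CO2 - 2  [with Temp=-1, CO2=2]  = -5

-5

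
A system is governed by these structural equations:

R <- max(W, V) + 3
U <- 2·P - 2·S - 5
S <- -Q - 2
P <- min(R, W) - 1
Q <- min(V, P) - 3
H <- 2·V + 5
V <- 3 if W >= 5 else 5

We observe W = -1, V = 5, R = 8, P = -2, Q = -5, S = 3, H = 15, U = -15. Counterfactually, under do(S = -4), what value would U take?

-1

Intervening sets S = -4 and removes its equation (S <- -Q - 2).
V = 3 if W >= 5 else 5  [with W=-1]  = 5
R = max(W, V) + 3  [with W=-1, V=5]  = 8
P = min(R, W) - 1  [with R=8, W=-1]  = -2
U = 2·P - 2·S - 5  [with P=-2, S=-4]  = -1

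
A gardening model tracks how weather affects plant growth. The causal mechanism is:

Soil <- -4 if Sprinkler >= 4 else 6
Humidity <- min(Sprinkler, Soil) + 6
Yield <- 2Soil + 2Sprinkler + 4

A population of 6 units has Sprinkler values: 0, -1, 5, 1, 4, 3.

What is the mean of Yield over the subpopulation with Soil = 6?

Conditioning on Soil=6 selects the 4 unit(s) with Sprinkler ∈ {0, -1, 1, 3}. Their Yield values: 16, 14, 18, 22. Mean = 17.5.

17.5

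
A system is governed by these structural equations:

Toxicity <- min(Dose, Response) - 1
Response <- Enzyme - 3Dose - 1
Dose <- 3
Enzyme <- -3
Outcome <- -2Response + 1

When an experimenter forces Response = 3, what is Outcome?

do(Response=3) replaces the equation Response <- Enzyme - 3Dose - 1 with the constant Response = 3.
Outcome = -2Response + 1  [with Response=3]  = -5

-5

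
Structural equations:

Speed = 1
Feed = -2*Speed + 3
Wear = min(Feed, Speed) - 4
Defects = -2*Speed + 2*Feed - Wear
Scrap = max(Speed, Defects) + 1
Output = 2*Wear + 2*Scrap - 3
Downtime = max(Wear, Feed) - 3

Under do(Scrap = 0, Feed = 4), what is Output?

-9

The joint intervention fixes Scrap = 0, Feed = 4, removing each variable's own equation.
Wear = min(Feed, Speed) - 4  [with Feed=4, Speed=1]  = -3
Output = 2*Wear + 2*Scrap - 3  [with Wear=-3, Scrap=0]  = -9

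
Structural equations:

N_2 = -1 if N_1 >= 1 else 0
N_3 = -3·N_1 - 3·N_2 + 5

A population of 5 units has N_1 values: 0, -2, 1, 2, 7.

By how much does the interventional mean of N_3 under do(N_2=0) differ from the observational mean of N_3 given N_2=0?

-7.8

Every unit gets N_2=0 under the intervention. N_3 values become 5, 11, 2, -1, -16; E[N_3|do(N_2=0)] = 0.2.
Conditioning on N_2=0 selects the 2 unit(s) with N_1 ∈ {0, -2}. Their N_3 values: 5, 11. Mean = 8.
Difference = 0.2 − 8 = -7.8.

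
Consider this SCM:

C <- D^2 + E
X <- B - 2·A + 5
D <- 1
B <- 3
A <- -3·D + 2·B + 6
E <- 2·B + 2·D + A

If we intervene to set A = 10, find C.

The intervention breaks the incoming arrows to A: A <- -3·D + 2·B + 6 no longer applies, and A = 10.
E = 2·B + 2·D + A  [with B=3, D=1, A=10]  = 18
C = D^2 + E  [with D=1, E=18]  = 19

19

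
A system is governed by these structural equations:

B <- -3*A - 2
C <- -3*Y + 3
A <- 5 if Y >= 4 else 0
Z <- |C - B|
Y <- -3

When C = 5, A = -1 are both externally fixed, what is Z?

Setting C = 5, A = -1 by intervention discards those variables' equations.
B = -3*A - 2  [with A=-1]  = 1
Z = |C - B|  [with C=5, B=1]  = 4

4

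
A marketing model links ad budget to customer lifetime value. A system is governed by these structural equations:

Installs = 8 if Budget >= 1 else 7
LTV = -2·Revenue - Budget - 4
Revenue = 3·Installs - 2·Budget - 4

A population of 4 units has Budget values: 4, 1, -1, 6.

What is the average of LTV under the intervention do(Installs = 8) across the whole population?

Every unit gets Installs=8 under the intervention. LTV values become -32, -41, -47, -26; E[LTV|do(Installs=8)] = -36.5.

-36.5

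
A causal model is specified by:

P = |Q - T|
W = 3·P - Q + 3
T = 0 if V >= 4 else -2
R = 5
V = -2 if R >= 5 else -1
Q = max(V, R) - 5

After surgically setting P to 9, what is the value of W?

30

The intervention breaks the incoming arrows to P: P = |Q - T| no longer applies, and P = 9.
V = -2 if R >= 5 else -1  [with R=5]  = -2
Q = max(V, R) - 5  [with V=-2, R=5]  = 0
W = 3·P - Q + 3  [with P=9, Q=0]  = 30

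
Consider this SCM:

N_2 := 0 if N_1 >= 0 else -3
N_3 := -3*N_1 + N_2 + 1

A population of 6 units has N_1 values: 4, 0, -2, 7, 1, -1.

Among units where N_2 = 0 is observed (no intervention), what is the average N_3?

Conditioning on N_2=0 selects the 4 unit(s) with N_1 ∈ {4, 0, 7, 1}. Their N_3 values: -11, 1, -20, -2. Mean = -8.

-8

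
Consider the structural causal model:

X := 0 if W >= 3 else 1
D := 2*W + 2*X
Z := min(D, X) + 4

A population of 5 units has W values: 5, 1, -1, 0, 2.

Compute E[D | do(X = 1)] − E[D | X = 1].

The intervention sets X=1 in all 5 units regardless of W. Recomputing D per unit gives 12, 4, 0, 2, 6; average 4.8.
E[D|X=1] averages over only the 4 units with X=1 (W = 1, -1, 0, 2): D = 4, 0, 2, 6, mean 3.
Difference = 4.8 − 3 = 1.8.

1.8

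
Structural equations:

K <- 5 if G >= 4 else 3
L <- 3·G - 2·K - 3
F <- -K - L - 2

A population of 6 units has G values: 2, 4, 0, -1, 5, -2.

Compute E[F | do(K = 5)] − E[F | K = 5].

9.5

Under do(K=5), K's equation is replaced by K=5 for every unit. Per-unit F: 0, -6, 6, 9, -9, 12. Mean = 2.
Conditioning on K=5 selects the 2 unit(s) with G ∈ {4, 5}. Their F values: -6, -9. Mean = -7.5.
Difference = 2 − (-7.5) = 9.5.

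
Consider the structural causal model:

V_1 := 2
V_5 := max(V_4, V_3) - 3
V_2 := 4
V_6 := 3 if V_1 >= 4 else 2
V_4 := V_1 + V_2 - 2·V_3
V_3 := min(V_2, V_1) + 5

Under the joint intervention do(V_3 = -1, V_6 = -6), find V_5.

5

The joint intervention fixes V_3 = -1, V_6 = -6, removing each variable's own equation.
V_4 = V_1 + V_2 - 2·V_3  [with V_1=2, V_2=4, V_3=-1]  = 8
V_5 = max(V_4, V_3) - 3  [with V_4=8, V_3=-1]  = 5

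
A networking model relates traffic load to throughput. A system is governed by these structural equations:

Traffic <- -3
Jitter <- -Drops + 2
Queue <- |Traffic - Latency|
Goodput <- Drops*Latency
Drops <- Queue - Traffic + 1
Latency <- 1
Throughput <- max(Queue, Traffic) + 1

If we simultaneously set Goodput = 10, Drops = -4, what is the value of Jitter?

6

Under do(Goodput = 10, Drops = -4), each intervened variable's structural equation is replaced by its fixed value.
Jitter = -Drops + 2  [with Drops=-4]  = 6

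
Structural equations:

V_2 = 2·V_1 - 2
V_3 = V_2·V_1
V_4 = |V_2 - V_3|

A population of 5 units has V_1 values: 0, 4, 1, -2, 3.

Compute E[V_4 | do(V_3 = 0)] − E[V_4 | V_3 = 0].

Under do(V_3=0), V_3's equation is replaced by V_3=0 for every unit. Per-unit V_4: 2, 6, 0, 6, 4. Mean = 3.6.
Conditioning on V_3=0 selects the 2 unit(s) with V_1 ∈ {0, 1}. Their V_4 values: 2, 0. Mean = 1.
Difference = 3.6 − 1 = 2.6.

2.6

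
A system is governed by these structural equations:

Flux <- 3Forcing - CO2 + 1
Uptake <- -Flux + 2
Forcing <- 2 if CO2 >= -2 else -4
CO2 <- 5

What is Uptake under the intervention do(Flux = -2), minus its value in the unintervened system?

The intervention breaks the incoming arrows to Flux: Flux <- 3Forcing - CO2 + 1 no longer applies, and Flux = -2.
Uptake = -Flux + 2  [with Flux=-2]  = 4
Without intervention: Forcing = 2 if CO2 >= -2 else -4  [with CO2=5]  = 2; Flux = 3Forcing - CO2 + 1  [with Forcing=2, CO2=5]  = 2; Uptake = -Flux + 2  [with Flux=2]  = 0.
Change = 4 − 0 = 4.

4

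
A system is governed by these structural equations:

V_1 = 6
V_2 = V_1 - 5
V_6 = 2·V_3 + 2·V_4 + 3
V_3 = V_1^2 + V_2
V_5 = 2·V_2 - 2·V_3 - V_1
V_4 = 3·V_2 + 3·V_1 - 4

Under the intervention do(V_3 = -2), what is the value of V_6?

The intervention breaks the incoming arrows to V_3: V_3 = V_1^2 + V_2 no longer applies, and V_3 = -2.
V_2 = V_1 - 5  [with V_1=6]  = 1
V_4 = 3·V_2 + 3·V_1 - 4  [with V_2=1, V_1=6]  = 17
V_6 = 2·V_3 + 2·V_4 + 3  [with V_3=-2, V_4=17]  = 33

33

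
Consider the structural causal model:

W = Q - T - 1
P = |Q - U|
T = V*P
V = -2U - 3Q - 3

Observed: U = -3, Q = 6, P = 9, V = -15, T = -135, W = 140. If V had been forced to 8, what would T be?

Intervening sets V = 8 and removes its equation (V = -2U - 3Q - 3).
P = |Q - U|  [with Q=6, U=-3]  = 9
T = V*P  [with V=8, P=9]  = 72

72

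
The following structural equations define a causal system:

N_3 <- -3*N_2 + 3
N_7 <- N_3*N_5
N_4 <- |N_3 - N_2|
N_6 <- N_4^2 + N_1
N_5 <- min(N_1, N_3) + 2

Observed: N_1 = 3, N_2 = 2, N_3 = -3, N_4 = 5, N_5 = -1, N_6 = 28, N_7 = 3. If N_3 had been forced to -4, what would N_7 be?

The intervention breaks the incoming arrows to N_3: N_3 <- -3*N_2 + 3 no longer applies, and N_3 = -4.
N_5 = min(N_1, N_3) + 2  [with N_1=3, N_3=-4]  = -2
N_7 = N_3*N_5  [with N_3=-4, N_5=-2]  = 8

8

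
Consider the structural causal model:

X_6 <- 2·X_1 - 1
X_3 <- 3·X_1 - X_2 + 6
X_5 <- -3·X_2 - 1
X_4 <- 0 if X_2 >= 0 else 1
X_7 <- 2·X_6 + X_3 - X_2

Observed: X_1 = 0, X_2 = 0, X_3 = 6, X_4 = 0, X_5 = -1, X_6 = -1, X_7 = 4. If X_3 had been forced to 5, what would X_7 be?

The intervention breaks the incoming arrows to X_3: X_3 <- 3·X_1 - X_2 + 6 no longer applies, and X_3 = 5.
X_6 = 2·X_1 - 1  [with X_1=0]  = -1
X_7 = 2·X_6 + X_3 - X_2  [with X_6=-1, X_3=5, X_2=0]  = 3

3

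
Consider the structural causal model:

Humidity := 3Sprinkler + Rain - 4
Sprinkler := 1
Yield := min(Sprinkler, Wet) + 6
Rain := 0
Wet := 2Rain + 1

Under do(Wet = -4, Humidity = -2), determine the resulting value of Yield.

Setting Wet = -4, Humidity = -2 by intervention discards those variables' equations.
Yield = min(Sprinkler, Wet) + 6  [with Sprinkler=1, Wet=-4]  = 2

2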